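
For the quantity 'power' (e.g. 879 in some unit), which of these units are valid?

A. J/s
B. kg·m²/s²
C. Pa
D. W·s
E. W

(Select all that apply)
A, E

power has SI base units: kg * m^2 / s^3

Checking each option against kg * m^2 / s^3:
  A. J/s: ✓ matches
  B. kg·m²/s²: ✗ does not match
  C. Pa: ✗ does not match
  D. W·s: ✗ does not match
  E. W: ✓ matches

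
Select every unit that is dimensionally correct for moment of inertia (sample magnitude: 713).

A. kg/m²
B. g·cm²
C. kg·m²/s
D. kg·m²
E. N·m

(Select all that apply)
B, D

moment of inertia has SI base units: kg * m^2

Checking each option against kg * m^2:
  A. kg/m²: ✗ does not match
  B. g·cm²: ✓ matches
  C. kg·m²/s: ✗ does not match
  D. kg·m²: ✓ matches
  E. N·m: ✗ does not match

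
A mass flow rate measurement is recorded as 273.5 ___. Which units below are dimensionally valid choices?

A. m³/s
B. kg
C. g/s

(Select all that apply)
C

mass flow rate has SI base units: kg / s

Checking each option against kg / s:
  A. m³/s: ✗ does not match
  B. kg: ✗ does not match
  C. g/s: ✓ matches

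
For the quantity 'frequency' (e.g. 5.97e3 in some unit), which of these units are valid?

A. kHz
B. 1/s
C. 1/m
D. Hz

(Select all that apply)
A, B, D

frequency has SI base units: 1 / s

Checking each option against 1 / s:
  A. kHz: ✓ matches
  B. 1/s: ✓ matches
  C. 1/m: ✗ does not match
  D. Hz: ✓ matches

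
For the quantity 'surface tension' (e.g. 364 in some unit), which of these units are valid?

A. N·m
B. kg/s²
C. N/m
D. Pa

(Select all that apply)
B, C

surface tension has SI base units: kg / s^2

Checking each option against kg / s^2:
  A. N·m: ✗ does not match
  B. kg/s²: ✓ matches
  C. N/m: ✓ matches
  D. Pa: ✗ does not match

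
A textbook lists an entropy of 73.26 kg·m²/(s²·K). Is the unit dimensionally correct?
Yes

entropy has SI base units: kg * m^2 / (s^2 * K)
kg·m²/(s²·K) reduces to the same SI base units, so it is a valid unit for entropy.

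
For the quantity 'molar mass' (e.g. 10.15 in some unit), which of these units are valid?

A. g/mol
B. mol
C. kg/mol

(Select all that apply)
A, C

molar mass has SI base units: kg / mol

Checking each option against kg / mol:
  A. g/mol: ✓ matches
  B. mol: ✗ does not match
  C. kg/mol: ✓ matches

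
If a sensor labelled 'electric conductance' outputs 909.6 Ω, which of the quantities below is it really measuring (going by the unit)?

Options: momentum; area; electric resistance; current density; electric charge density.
electric resistance

electric conductance should have units dimensionally equivalent to A^2 * s^3 / (kg * m^2) (e.g. S).
The given unit 'Ω' reduces to kg * m^2 / (A^2 * s^3). Of the listed options, that is the dimensionality of electric resistance.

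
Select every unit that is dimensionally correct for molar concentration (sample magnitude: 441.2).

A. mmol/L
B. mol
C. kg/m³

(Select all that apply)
A

molar concentration has SI base units: mol / m^3

Checking each option against mol / m^3:
  A. mmol/L: ✓ matches
  B. mol: ✗ does not match
  C. kg/m³: ✗ does not match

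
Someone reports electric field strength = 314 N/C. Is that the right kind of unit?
Yes

electric field strength has SI base units: kg * m / (A * s^3)
N/C reduces to the same SI base units, so it is a valid unit for electric field strength.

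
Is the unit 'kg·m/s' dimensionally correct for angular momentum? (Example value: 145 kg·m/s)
No

angular momentum has SI base units: kg * m^2 / s
kg·m/s does NOT reduce to kg * m^2 / s; a valid unit for angular momentum would be e.g. kg·m²/s.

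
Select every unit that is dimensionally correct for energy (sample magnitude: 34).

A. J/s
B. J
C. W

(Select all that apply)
B

energy has SI base units: kg * m^2 / s^2

Checking each option against kg * m^2 / s^2:
  A. J/s: ✗ does not match
  B. J: ✓ matches
  C. W: ✗ does not match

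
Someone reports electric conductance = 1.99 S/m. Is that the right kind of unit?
No

electric conductance has SI base units: A^2 * s^3 / (kg * m^2)
S/m does NOT reduce to A^2 * s^3 / (kg * m^2); a valid unit for electric conductance would be e.g. S.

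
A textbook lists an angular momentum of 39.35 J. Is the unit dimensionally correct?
No

angular momentum has SI base units: kg * m^2 / s
J does NOT reduce to kg * m^2 / s; a valid unit for angular momentum would be e.g. kg·m²/s.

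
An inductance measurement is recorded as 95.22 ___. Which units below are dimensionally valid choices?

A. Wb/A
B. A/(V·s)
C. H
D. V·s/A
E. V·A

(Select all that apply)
A, C, D

inductance has SI base units: kg * m^2 / (A^2 * s^2)

Checking each option against kg * m^2 / (A^2 * s^2):
  A. Wb/A: ✓ matches
  B. A/(V·s): ✗ does not match
  C. H: ✓ matches
  D. V·s/A: ✓ matches
  E. V·A: ✗ does not match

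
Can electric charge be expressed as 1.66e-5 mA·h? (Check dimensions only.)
Yes

electric charge has SI base units: A * s
mA·h reduces to the same SI base units, so it is a valid unit for electric charge.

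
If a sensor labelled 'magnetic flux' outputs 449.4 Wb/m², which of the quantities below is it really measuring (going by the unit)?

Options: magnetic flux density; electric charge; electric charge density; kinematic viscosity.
magnetic flux density

magnetic flux should have units dimensionally equivalent to kg * m^2 / (A * s^2) (e.g. Wb).
The given unit 'Wb/m²' reduces to kg / (A * s^2). Of the listed options, that is the dimensionality of magnetic flux density.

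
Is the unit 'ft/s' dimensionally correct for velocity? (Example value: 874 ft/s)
Yes

velocity has SI base units: m / s
ft/s reduces to the same SI base units, so it is a valid unit for velocity.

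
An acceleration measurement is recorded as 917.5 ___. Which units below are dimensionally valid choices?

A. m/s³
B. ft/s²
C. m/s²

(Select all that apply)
B, C

acceleration has SI base units: m / s^2

Checking each option against m / s^2:
  A. m/s³: ✗ does not match
  B. ft/s²: ✓ matches
  C. m/s²: ✓ matches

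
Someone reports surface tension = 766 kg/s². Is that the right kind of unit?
Yes

surface tension has SI base units: kg / s^2
kg/s² reduces to the same SI base units, so it is a valid unit for surface tension.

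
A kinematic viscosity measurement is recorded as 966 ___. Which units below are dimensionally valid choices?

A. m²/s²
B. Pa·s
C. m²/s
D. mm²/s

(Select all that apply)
C, D

kinematic viscosity has SI base units: m^2 / s

Checking each option against m^2 / s:
  A. m²/s²: ✗ does not match
  B. Pa·s: ✗ does not match
  C. m²/s: ✓ matches
  D. mm²/s: ✓ matches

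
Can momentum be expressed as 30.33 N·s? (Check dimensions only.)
Yes

momentum has SI base units: kg * m / s
N·s reduces to the same SI base units, so it is a valid unit for momentum.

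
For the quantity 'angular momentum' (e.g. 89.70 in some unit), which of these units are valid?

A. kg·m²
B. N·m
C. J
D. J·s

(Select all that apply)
D

angular momentum has SI base units: kg * m^2 / s

Checking each option against kg * m^2 / s:
  A. kg·m²: ✗ does not match
  B. N·m: ✗ does not match
  C. J: ✗ does not match
  D. J·s: ✓ matches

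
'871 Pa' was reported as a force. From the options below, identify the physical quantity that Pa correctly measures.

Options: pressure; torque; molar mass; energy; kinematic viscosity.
pressure

force should have units dimensionally equivalent to kg * m / s^2 (e.g. N).
The given unit 'Pa' reduces to kg / (m * s^2). Of the listed options, that is the dimensionality of pressure.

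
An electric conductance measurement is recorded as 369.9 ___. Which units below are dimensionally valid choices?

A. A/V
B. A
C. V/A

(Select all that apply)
A

electric conductance has SI base units: A^2 * s^3 / (kg * m^2)

Checking each option against A^2 * s^3 / (kg * m^2):
  A. A/V: ✓ matches
  B. A: ✗ does not match
  C. V/A: ✗ does not match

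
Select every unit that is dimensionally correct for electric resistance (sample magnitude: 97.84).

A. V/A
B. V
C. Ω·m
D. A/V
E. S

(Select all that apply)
A

electric resistance has SI base units: kg * m^2 / (A^2 * s^3)

Checking each option against kg * m^2 / (A^2 * s^3):
  A. V/A: ✓ matches
  B. V: ✗ does not match
  C. Ω·m: ✗ does not match
  D. A/V: ✗ does not match
  E. S: ✗ does not match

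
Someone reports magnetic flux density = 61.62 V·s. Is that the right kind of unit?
No

magnetic flux density has SI base units: kg / (A * s^2)
V·s does NOT reduce to kg / (A * s^2); a valid unit for magnetic flux density would be e.g. T.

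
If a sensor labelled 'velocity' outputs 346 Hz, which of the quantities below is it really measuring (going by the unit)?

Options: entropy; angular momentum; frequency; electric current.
frequency

velocity should have units dimensionally equivalent to m / s (e.g. m/s).
The given unit 'Hz' reduces to 1 / s. Of the listed options, that is the dimensionality of frequency.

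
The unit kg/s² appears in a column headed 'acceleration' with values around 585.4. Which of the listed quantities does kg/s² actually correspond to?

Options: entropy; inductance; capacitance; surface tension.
surface tension

acceleration should have units dimensionally equivalent to m / s^2 (e.g. m/s²).
The given unit 'kg/s²' reduces to kg / s^2. Of the listed options, that is the dimensionality of surface tension.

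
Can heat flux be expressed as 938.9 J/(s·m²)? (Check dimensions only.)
Yes

heat flux has SI base units: kg / s^3
J/(s·m²) reduces to the same SI base units, so it is a valid unit for heat flux.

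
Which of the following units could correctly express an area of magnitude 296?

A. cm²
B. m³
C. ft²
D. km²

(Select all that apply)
A, C, D

area has SI base units: m^2

Checking each option against m^2:
  A. cm²: ✓ matches
  B. m³: ✗ does not match
  C. ft²: ✓ matches
  D. km²: ✓ matches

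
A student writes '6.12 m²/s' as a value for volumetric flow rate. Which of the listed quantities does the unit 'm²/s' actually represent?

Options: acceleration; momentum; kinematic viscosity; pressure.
kinematic viscosity

volumetric flow rate should have units dimensionally equivalent to m^3 / s (e.g. m³/s).
The given unit 'm²/s' reduces to m^2 / s. Of the listed options, that is the dimensionality of kinematic viscosity.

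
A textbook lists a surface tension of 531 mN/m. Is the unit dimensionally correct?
Yes

surface tension has SI base units: kg / s^2
mN/m reduces to the same SI base units, so it is a valid unit for surface tension.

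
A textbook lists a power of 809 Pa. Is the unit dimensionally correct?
No

power has SI base units: kg * m^2 / s^3
Pa does NOT reduce to kg * m^2 / s^3; a valid unit for power would be e.g. W.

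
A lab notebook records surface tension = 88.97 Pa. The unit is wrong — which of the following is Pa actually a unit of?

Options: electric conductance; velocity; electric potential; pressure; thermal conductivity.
pressure

surface tension should have units dimensionally equivalent to kg / s^2 (e.g. N/m).
The given unit 'Pa' reduces to kg / (m * s^2). Of the listed options, that is the dimensionality of pressure.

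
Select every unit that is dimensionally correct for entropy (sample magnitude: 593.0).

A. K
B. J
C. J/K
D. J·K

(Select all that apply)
C

entropy has SI base units: kg * m^2 / (s^2 * K)

Checking each option against kg * m^2 / (s^2 * K):
  A. K: ✗ does not match
  B. J: ✗ does not match
  C. J/K: ✓ matches
  D. J·K: ✗ does not match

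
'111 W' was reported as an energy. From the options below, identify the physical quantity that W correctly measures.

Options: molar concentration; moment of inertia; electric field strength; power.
power

energy should have units dimensionally equivalent to kg * m^2 / s^2 (e.g. J).
The given unit 'W' reduces to kg * m^2 / s^3. Of the listed options, that is the dimensionality of power.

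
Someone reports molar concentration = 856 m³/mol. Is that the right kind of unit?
No

molar concentration has SI base units: mol / m^3
m³/mol does NOT reduce to mol / m^3; a valid unit for molar concentration would be e.g. mol/m³.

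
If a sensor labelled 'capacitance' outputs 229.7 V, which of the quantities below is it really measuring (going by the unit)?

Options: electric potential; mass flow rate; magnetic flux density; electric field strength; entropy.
electric potential

capacitance should have units dimensionally equivalent to A^2 * s^4 / (kg * m^2) (e.g. F).
The given unit 'V' reduces to kg * m^2 / (A * s^3). Of the listed options, that is the dimensionality of electric potential.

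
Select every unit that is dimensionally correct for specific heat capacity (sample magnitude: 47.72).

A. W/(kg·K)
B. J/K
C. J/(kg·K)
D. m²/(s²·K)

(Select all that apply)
C, D

specific heat capacity has SI base units: m^2 / (s^2 * K)

Checking each option against m^2 / (s^2 * K):
  A. W/(kg·K): ✗ does not match
  B. J/K: ✗ does not match
  C. J/(kg·K): ✓ matches
  D. m²/(s²·K): ✓ matches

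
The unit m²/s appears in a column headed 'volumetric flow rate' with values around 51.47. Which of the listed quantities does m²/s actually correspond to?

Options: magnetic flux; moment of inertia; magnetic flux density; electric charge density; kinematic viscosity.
kinematic viscosity

volumetric flow rate should have units dimensionally equivalent to m^3 / s (e.g. m³/s).
The given unit 'm²/s' reduces to m^2 / s. Of the listed options, that is the dimensionality of kinematic viscosity.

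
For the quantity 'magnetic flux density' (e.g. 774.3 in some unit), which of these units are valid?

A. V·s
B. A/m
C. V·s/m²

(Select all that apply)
C

magnetic flux density has SI base units: kg / (A * s^2)

Checking each option against kg / (A * s^2):
  A. V·s: ✗ does not match
  B. A/m: ✗ does not match
  C. V·s/m²: ✓ matches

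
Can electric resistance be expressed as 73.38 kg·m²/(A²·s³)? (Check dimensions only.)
Yes

electric resistance has SI base units: kg * m^2 / (A^2 * s^3)
kg·m²/(A²·s³) reduces to the same SI base units, so it is a valid unit for electric resistance.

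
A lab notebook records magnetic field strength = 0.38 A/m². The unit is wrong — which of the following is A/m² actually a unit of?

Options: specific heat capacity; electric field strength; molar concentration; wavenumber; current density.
current density

magnetic field strength should have units dimensionally equivalent to A / m (e.g. A/m).
The given unit 'A/m²' reduces to A / m^2. Of the listed options, that is the dimensionality of current density.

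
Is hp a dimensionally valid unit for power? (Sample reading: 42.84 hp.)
Yes

power has SI base units: kg * m^2 / s^3
hp reduces to the same SI base units, so it is a valid unit for power.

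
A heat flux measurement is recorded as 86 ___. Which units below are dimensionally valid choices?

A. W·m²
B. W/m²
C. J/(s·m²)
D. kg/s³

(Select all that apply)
B, C, D

heat flux has SI base units: kg / s^3

Checking each option against kg / s^3:
  A. W·m²: ✗ does not match
  B. W/m²: ✓ matches
  C. J/(s·m²): ✓ matches
  D. kg/s³: ✓ matches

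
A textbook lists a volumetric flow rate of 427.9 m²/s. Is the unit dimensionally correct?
No

volumetric flow rate has SI base units: m^3 / s
m²/s does NOT reduce to m^3 / s; a valid unit for volumetric flow rate would be e.g. m³/s.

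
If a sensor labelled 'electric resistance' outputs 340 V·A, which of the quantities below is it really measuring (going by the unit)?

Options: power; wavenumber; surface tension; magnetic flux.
power

electric resistance should have units dimensionally equivalent to kg * m^2 / (A^2 * s^3) (e.g. Ω).
The given unit 'V·A' reduces to kg * m^2 / s^3. Of the listed options, that is the dimensionality of power.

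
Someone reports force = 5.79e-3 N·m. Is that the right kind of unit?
No

force has SI base units: kg * m / s^2
N·m does NOT reduce to kg * m / s^2; a valid unit for force would be e.g. N.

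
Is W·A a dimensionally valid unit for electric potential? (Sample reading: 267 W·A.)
No

electric potential has SI base units: kg * m^2 / (A * s^3)
W·A does NOT reduce to kg * m^2 / (A * s^3); a valid unit for electric potential would be e.g. V.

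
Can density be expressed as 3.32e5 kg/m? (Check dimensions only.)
No

density has SI base units: kg / m^3
kg/m does NOT reduce to kg / m^3; a valid unit for density would be e.g. kg/m³.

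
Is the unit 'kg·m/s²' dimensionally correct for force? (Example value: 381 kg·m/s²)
Yes

force has SI base units: kg * m / s^2
kg·m/s² reduces to the same SI base units, so it is a valid unit for force.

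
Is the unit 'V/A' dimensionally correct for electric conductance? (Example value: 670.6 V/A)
No

electric conductance has SI base units: A^2 * s^3 / (kg * m^2)
V/A does NOT reduce to A^2 * s^3 / (kg * m^2); a valid unit for electric conductance would be e.g. S.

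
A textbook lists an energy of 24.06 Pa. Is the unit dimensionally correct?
No

energy has SI base units: kg * m^2 / s^2
Pa does NOT reduce to kg * m^2 / s^2; a valid unit for energy would be e.g. J.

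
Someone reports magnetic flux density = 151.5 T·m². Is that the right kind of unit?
No

magnetic flux density has SI base units: kg / (A * s^2)
T·m² does NOT reduce to kg / (A * s^2); a valid unit for magnetic flux density would be e.g. T.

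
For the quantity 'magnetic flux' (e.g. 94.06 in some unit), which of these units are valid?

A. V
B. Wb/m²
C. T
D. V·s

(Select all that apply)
D

magnetic flux has SI base units: kg * m^2 / (A * s^2)

Checking each option against kg * m^2 / (A * s^2):
  A. V: ✗ does not match
  B. Wb/m²: ✗ does not match
  C. T: ✗ does not match
  D. V·s: ✓ matches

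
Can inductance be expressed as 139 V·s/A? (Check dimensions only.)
Yes

inductance has SI base units: kg * m^2 / (A^2 * s^2)
V·s/A reduces to the same SI base units, so it is a valid unit for inductance.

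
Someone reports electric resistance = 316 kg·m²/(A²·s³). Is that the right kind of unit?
Yes

electric resistance has SI base units: kg * m^2 / (A^2 * s^3)
kg·m²/(A²·s³) reduces to the same SI base units, so it is a valid unit for electric resistance.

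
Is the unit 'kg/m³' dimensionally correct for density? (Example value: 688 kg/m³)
Yes

density has SI base units: kg / m^3
kg/m³ reduces to the same SI base units, so it is a valid unit for density.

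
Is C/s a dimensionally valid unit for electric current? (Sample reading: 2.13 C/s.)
Yes

electric current has SI base units: A
C/s reduces to the same SI base units, so it is a valid unit for electric current.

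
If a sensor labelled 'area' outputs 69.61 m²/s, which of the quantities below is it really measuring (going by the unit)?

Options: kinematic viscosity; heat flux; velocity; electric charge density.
kinematic viscosity

area should have units dimensionally equivalent to m^2 (e.g. m²).
The given unit 'm²/s' reduces to m^2 / s. Of the listed options, that is the dimensionality of kinematic viscosity.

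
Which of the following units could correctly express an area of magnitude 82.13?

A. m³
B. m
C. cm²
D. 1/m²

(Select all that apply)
C

area has SI base units: m^2

Checking each option against m^2:
  A. m³: ✗ does not match
  B. m: ✗ does not match
  C. cm²: ✓ matches
  D. 1/m²: ✗ does not match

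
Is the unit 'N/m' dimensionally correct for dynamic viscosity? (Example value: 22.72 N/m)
No

dynamic viscosity has SI base units: kg / (m * s)
N/m does NOT reduce to kg / (m * s); a valid unit for dynamic viscosity would be e.g. Pa·s.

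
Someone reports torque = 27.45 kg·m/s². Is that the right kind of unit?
No

torque has SI base units: kg * m^2 / s^2
kg·m/s² does NOT reduce to kg * m^2 / s^2; a valid unit for torque would be e.g. N·m.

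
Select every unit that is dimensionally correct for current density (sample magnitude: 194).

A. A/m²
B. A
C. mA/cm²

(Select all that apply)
A, C

current density has SI base units: A / m^2

Checking each option against A / m^2:
  A. A/m²: ✓ matches
  B. A: ✗ does not match
  C. mA/cm²: ✓ matches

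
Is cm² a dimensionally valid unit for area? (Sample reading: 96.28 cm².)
Yes

area has SI base units: m^2
cm² reduces to the same SI base units, so it is a valid unit for area.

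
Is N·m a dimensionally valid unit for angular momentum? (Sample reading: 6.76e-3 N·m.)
No

angular momentum has SI base units: kg * m^2 / s
N·m does NOT reduce to kg * m^2 / s; a valid unit for angular momentum would be e.g. kg·m²/s.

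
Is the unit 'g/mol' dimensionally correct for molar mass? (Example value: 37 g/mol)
Yes

molar mass has SI base units: kg / mol
g/mol reduces to the same SI base units, so it is a valid unit for molar mass.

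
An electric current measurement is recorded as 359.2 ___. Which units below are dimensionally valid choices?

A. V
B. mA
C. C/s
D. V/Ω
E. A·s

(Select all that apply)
B, C, D

electric current has SI base units: A

Checking each option against A:
  A. V: ✗ does not match
  B. mA: ✓ matches
  C. C/s: ✓ matches
  D. V/Ω: ✓ matches
  E. A·s: ✗ does not match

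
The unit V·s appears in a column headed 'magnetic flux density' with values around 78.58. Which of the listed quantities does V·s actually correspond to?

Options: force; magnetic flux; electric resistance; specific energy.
magnetic flux

magnetic flux density should have units dimensionally equivalent to kg / (A * s^2) (e.g. T).
The given unit 'V·s' reduces to kg * m^2 / (A * s^2). Of the listed options, that is the dimensionality of magnetic flux.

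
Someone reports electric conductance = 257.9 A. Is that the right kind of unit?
No

electric conductance has SI base units: A^2 * s^3 / (kg * m^2)
A does NOT reduce to A^2 * s^3 / (kg * m^2); a valid unit for electric conductance would be e.g. S.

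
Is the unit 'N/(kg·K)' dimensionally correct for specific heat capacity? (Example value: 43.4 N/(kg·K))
No

specific heat capacity has SI base units: m^2 / (s^2 * K)
N/(kg·K) does NOT reduce to m^2 / (s^2 * K); a valid unit for specific heat capacity would be e.g. J/(kg·K).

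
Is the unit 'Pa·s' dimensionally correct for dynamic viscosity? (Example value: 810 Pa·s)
Yes

dynamic viscosity has SI base units: kg / (m * s)
Pa·s reduces to the same SI base units, so it is a valid unit for dynamic viscosity.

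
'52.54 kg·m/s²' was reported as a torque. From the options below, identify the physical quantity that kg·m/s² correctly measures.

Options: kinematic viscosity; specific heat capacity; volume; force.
force

torque should have units dimensionally equivalent to kg * m^2 / s^2 (e.g. N·m).
The given unit 'kg·m/s²' reduces to kg * m / s^2. Of the listed options, that is the dimensionality of force.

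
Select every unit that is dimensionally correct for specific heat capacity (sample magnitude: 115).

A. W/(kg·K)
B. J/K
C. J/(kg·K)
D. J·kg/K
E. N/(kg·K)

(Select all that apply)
C

specific heat capacity has SI base units: m^2 / (s^2 * K)

Checking each option against m^2 / (s^2 * K):
  A. W/(kg·K): ✗ does not match
  B. J/K: ✗ does not match
  C. J/(kg·K): ✓ matches
  D. J·kg/K: ✗ does not match
  E. N/(kg·K): ✗ does not match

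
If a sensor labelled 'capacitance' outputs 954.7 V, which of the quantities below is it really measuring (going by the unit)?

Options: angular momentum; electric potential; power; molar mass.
electric potential

capacitance should have units dimensionally equivalent to A^2 * s^4 / (kg * m^2) (e.g. F).
The given unit 'V' reduces to kg * m^2 / (A * s^3). Of the listed options, that is the dimensionality of electric potential.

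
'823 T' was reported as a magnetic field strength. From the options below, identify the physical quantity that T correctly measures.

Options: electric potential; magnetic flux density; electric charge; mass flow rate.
magnetic flux density

magnetic field strength should have units dimensionally equivalent to A / m (e.g. A/m).
The given unit 'T' reduces to kg / (A * s^2). Of the listed options, that is the dimensionality of magnetic flux density.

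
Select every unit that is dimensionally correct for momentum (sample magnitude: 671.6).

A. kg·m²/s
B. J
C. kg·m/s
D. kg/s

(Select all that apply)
C

momentum has SI base units: kg * m / s

Checking each option against kg * m / s:
  A. kg·m²/s: ✗ does not match
  B. J: ✗ does not match
  C. kg·m/s: ✓ matches
  D. kg/s: ✗ does not match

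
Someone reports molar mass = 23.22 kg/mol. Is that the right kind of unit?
Yes

molar mass has SI base units: kg / mol
kg/mol reduces to the same SI base units, so it is a valid unit for molar mass.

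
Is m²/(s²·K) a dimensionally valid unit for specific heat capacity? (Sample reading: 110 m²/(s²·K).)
Yes

specific heat capacity has SI base units: m^2 / (s^2 * K)
m²/(s²·K) reduces to the same SI base units, so it is a valid unit for specific heat capacity.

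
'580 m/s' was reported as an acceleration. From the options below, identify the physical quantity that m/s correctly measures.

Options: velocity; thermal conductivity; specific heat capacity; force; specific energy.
velocity

acceleration should have units dimensionally equivalent to m / s^2 (e.g. m/s²).
The given unit 'm/s' reduces to m / s. Of the listed options, that is the dimensionality of velocity.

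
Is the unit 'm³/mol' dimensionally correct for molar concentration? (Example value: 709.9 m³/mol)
No

molar concentration has SI base units: mol / m^3
m³/mol does NOT reduce to mol / m^3; a valid unit for molar concentration would be e.g. mol/m³.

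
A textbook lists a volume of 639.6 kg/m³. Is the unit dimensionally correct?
No

volume has SI base units: m^3
kg/m³ does NOT reduce to m^3; a valid unit for volume would be e.g. m³.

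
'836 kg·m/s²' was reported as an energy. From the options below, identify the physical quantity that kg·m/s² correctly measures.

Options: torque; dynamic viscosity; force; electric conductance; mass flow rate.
force

energy should have units dimensionally equivalent to kg * m^2 / s^2 (e.g. J).
The given unit 'kg·m/s²' reduces to kg * m / s^2. Of the listed options, that is the dimensionality of force.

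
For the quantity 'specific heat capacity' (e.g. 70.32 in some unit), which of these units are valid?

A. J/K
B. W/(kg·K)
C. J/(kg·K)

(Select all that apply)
C

specific heat capacity has SI base units: m^2 / (s^2 * K)

Checking each option against m^2 / (s^2 * K):
  A. J/K: ✗ does not match
  B. W/(kg·K): ✗ does not match
  C. J/(kg·K): ✓ matches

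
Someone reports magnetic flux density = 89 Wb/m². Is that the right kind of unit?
Yes

magnetic flux density has SI base units: kg / (A * s^2)
Wb/m² reduces to the same SI base units, so it is a valid unit for magnetic flux density.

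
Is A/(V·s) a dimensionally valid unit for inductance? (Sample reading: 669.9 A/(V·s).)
No

inductance has SI base units: kg * m^2 / (A^2 * s^2)
A/(V·s) does NOT reduce to kg * m^2 / (A^2 * s^2); a valid unit for inductance would be e.g. H.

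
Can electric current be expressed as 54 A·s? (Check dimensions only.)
No

electric current has SI base units: A
A·s does NOT reduce to A; a valid unit for electric current would be e.g. A.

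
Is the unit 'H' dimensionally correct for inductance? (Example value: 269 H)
Yes

inductance has SI base units: kg * m^2 / (A^2 * s^2)
H reduces to the same SI base units, so it is a valid unit for inductance.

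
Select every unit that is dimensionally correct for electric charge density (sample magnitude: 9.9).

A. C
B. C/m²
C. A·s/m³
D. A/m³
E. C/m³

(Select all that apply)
C, E

electric charge density has SI base units: A * s / m^3

Checking each option against A * s / m^3:
  A. C: ✗ does not match
  B. C/m²: ✗ does not match
  C. A·s/m³: ✓ matches
  D. A/m³: ✗ does not match
  E. C/m³: ✓ matches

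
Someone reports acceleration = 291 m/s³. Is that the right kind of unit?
No

acceleration has SI base units: m / s^2
m/s³ does NOT reduce to m / s^2; a valid unit for acceleration would be e.g. m/s².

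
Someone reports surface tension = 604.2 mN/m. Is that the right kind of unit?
Yes

surface tension has SI base units: kg / s^2
mN/m reduces to the same SI base units, so it is a valid unit for surface tension.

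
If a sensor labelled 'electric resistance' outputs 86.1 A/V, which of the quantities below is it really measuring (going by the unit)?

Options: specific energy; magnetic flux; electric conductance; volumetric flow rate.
electric conductance

electric resistance should have units dimensionally equivalent to kg * m^2 / (A^2 * s^3) (e.g. Ω).
The given unit 'A/V' reduces to A^2 * s^3 / (kg * m^2). Of the listed options, that is the dimensionality of electric conductance.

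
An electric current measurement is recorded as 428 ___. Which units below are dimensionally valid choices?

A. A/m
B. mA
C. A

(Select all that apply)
B, C

electric current has SI base units: A

Checking each option against A:
  A. A/m: ✗ does not match
  B. mA: ✓ matches
  C. A: ✓ matches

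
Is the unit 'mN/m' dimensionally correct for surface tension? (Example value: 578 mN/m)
Yes

surface tension has SI base units: kg / s^2
mN/m reduces to the same SI base units, so it is a valid unit for surface tension.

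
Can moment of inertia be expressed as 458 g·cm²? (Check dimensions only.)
Yes

moment of inertia has SI base units: kg * m^2
g·cm² reduces to the same SI base units, so it is a valid unit for moment of inertia.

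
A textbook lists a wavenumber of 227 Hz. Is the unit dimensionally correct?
No

wavenumber has SI base units: 1 / m
Hz does NOT reduce to 1 / m; a valid unit for wavenumber would be e.g. 1/m.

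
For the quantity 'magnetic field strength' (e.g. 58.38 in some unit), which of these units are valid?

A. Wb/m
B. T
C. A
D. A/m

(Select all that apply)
D

magnetic field strength has SI base units: A / m

Checking each option against A / m:
  A. Wb/m: ✗ does not match
  B. T: ✗ does not match
  C. A: ✗ does not match
  D. A/m: ✓ matches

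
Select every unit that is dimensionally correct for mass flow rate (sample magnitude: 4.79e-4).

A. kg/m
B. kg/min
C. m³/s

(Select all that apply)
B

mass flow rate has SI base units: kg / s

Checking each option against kg / s:
  A. kg/m: ✗ does not match
  B. kg/min: ✓ matches
  C. m³/s: ✗ does not match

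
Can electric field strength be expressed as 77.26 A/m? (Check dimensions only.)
No

electric field strength has SI base units: kg * m / (A * s^3)
A/m does NOT reduce to kg * m / (A * s^3); a valid unit for electric field strength would be e.g. V/m.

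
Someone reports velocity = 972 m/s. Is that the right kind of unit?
Yes

velocity has SI base units: m / s
m/s reduces to the same SI base units, so it is a valid unit for velocity.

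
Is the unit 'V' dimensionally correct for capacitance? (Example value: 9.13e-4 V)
No

capacitance has SI base units: A^2 * s^4 / (kg * m^2)
V does NOT reduce to A^2 * s^4 / (kg * m^2); a valid unit for capacitance would be e.g. F.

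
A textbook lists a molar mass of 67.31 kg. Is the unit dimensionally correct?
No

molar mass has SI base units: kg / mol
kg does NOT reduce to kg / mol; a valid unit for molar mass would be e.g. kg/mol.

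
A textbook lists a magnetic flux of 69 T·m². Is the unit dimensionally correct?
Yes

magnetic flux has SI base units: kg * m^2 / (A * s^2)
T·m² reduces to the same SI base units, so it is a valid unit for magnetic flux.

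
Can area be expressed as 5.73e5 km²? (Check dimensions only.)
Yes

area has SI base units: m^2
km² reduces to the same SI base units, so it is a valid unit for area.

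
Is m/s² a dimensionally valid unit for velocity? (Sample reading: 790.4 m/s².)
No

velocity has SI base units: m / s
m/s² does NOT reduce to m / s; a valid unit for velocity would be e.g. m/s.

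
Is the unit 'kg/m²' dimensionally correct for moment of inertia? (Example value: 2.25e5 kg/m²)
No

moment of inertia has SI base units: kg * m^2
kg/m² does NOT reduce to kg * m^2; a valid unit for moment of inertia would be e.g. kg·m².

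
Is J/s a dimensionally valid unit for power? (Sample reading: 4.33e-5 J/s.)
Yes

power has SI base units: kg * m^2 / s^3
J/s reduces to the same SI base units, so it is a valid unit for power.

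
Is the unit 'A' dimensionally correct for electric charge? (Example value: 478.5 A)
No

electric charge has SI base units: A * s
A does NOT reduce to A * s; a valid unit for electric charge would be e.g. C.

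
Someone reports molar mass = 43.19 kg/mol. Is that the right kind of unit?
Yes

molar mass has SI base units: kg / mol
kg/mol reduces to the same SI base units, so it is a valid unit for molar mass.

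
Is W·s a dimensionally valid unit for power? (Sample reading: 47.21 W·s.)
No

power has SI base units: kg * m^2 / s^3
W·s does NOT reduce to kg * m^2 / s^3; a valid unit for power would be e.g. W.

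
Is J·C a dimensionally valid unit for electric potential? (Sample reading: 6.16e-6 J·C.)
No

electric potential has SI base units: kg * m^2 / (A * s^3)
J·C does NOT reduce to kg * m^2 / (A * s^3); a valid unit for electric potential would be e.g. V.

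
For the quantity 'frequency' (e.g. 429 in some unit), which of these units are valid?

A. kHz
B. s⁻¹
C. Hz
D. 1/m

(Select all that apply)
A, B, C

frequency has SI base units: 1 / s

Checking each option against 1 / s:
  A. kHz: ✓ matches
  B. s⁻¹: ✓ matches
  C. Hz: ✓ matches
  D. 1/m: ✗ does not match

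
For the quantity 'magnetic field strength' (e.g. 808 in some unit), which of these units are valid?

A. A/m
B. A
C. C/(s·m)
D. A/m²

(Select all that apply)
A, C

magnetic field strength has SI base units: A / m

Checking each option against A / m:
  A. A/m: ✓ matches
  B. A: ✗ does not match
  C. C/(s·m): ✓ matches
  D. A/m²: ✗ does not match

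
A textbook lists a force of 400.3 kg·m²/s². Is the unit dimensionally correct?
No

force has SI base units: kg * m / s^2
kg·m²/s² does NOT reduce to kg * m / s^2; a valid unit for force would be e.g. N.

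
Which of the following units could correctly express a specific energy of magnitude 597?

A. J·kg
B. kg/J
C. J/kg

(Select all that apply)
C

specific energy has SI base units: m^2 / s^2

Checking each option against m^2 / s^2:
  A. J·kg: ✗ does not match
  B. kg/J: ✗ does not match
  C. J/kg: ✓ matches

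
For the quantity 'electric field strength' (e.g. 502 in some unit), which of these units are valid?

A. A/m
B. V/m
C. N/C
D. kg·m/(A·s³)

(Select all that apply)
B, C, D

electric field strength has SI base units: kg * m / (A * s^3)

Checking each option against kg * m / (A * s^3):
  A. A/m: ✗ does not match
  B. V/m: ✓ matches
  C. N/C: ✓ matches
  D. kg·m/(A·s³): ✓ matches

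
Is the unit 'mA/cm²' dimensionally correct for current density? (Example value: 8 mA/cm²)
Yes

current density has SI base units: A / m^2
mA/cm² reduces to the same SI base units, so it is a valid unit for current density.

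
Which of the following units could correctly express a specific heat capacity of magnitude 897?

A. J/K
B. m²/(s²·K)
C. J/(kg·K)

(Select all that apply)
B, C

specific heat capacity has SI base units: m^2 / (s^2 * K)

Checking each option against m^2 / (s^2 * K):
  A. J/K: ✗ does not match
  B. m²/(s²·K): ✓ matches
  C. J/(kg·K): ✓ matches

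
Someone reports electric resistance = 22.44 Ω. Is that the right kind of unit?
Yes

electric resistance has SI base units: kg * m^2 / (A^2 * s^3)
Ω reduces to the same SI base units, so it is a valid unit for electric resistance.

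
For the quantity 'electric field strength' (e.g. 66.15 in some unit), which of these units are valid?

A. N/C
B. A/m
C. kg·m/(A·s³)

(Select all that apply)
A, C

electric field strength has SI base units: kg * m / (A * s^3)

Checking each option against kg * m / (A * s^3):
  A. N/C: ✓ matches
  B. A/m: ✗ does not match
  C. kg·m/(A·s³): ✓ matches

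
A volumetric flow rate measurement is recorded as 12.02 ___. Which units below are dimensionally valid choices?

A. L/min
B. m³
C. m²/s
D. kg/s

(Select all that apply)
A

volumetric flow rate has SI base units: m^3 / s

Checking each option against m^3 / s:
  A. L/min: ✓ matches
  B. m³: ✗ does not match
  C. m²/s: ✗ does not match
  D. kg/s: ✗ does not match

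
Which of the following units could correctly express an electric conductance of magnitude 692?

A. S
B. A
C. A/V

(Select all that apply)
A, C

electric conductance has SI base units: A^2 * s^3 / (kg * m^2)

Checking each option against A^2 * s^3 / (kg * m^2):
  A. S: ✓ matches
  B. A: ✗ does not match
  C. A/V: ✓ matches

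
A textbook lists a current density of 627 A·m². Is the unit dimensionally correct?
No

current density has SI base units: A / m^2
A·m² does NOT reduce to A / m^2; a valid unit for current density would be e.g. A/m².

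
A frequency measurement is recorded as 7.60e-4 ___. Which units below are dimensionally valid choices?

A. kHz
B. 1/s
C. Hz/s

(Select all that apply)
A, B

frequency has SI base units: 1 / s

Checking each option against 1 / s:
  A. kHz: ✓ matches
  B. 1/s: ✓ matches
  C. Hz/s: ✗ does not match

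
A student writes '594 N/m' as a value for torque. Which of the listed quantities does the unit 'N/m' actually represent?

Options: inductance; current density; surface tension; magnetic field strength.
surface tension

torque should have units dimensionally equivalent to kg * m^2 / s^2 (e.g. N·m).
The given unit 'N/m' reduces to kg / s^2. Of the listed options, that is the dimensionality of surface tension.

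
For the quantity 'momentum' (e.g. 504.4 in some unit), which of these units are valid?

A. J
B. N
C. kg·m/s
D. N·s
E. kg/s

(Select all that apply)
C, D

momentum has SI base units: kg * m / s

Checking each option against kg * m / s:
  A. J: ✗ does not match
  B. N: ✗ does not match
  C. kg·m/s: ✓ matches
  D. N·s: ✓ matches
  E. kg/s: ✗ does not match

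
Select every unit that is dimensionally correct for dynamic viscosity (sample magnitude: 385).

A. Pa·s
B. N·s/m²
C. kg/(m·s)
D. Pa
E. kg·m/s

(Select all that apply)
A, B, C

dynamic viscosity has SI base units: kg / (m * s)

Checking each option against kg / (m * s):
  A. Pa·s: ✓ matches
  B. N·s/m²: ✓ matches
  C. kg/(m·s): ✓ matches
  D. Pa: ✗ does not match
  E. kg·m/s: ✗ does not match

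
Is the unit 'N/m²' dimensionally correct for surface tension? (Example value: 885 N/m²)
No

surface tension has SI base units: kg / s^2
N/m² does NOT reduce to kg / s^2; a valid unit for surface tension would be e.g. N/m.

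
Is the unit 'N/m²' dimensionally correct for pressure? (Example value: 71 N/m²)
Yes

pressure has SI base units: kg / (m * s^2)
N/m² reduces to the same SI base units, so it is a valid unit for pressure.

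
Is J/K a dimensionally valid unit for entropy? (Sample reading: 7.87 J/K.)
Yes

entropy has SI base units: kg * m^2 / (s^2 * K)
J/K reduces to the same SI base units, so it is a valid unit for entropy.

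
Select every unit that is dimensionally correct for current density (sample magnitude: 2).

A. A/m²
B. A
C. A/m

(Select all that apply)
A

current density has SI base units: A / m^2

Checking each option against A / m^2:
  A. A/m²: ✓ matches
  B. A: ✗ does not match
  C. A/m: ✗ does not match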